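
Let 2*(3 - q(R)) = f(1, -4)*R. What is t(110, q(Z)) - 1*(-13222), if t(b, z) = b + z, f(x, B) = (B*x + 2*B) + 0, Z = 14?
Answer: 13419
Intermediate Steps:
f(x, B) = 2*B + B*x (f(x, B) = (2*B + B*x) + 0 = 2*B + B*x)
q(R) = 3 + 6*R (q(R) = 3 - (-4*(2 + 1))*R/2 = 3 - (-4*3)*R/2 = 3 - (-6)*R = 3 + 6*R)
t(110, q(Z)) - 1*(-13222) = (110 + (3 + 6*14)) - 1*(-13222) = (110 + (3 + 84)) + 13222 = (110 + 87) + 13222 = 197 + 13222 = 13419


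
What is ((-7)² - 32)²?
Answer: 289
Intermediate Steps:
((-7)² - 32)² = (49 - 32)² = 17² = 289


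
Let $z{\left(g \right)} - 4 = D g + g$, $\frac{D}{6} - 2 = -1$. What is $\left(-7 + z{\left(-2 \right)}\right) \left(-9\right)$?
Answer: $153$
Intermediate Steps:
$D = 6$ ($D = 12 + 6 \left(-1\right) = 12 - 6 = 6$)
$z{\left(g \right)} = 4 + 7 g$ ($z{\left(g \right)} = 4 + \left(6 g + g\right) = 4 + 7 g$)
$\left(-7 + z{\left(-2 \right)}\right) \left(-9\right) = \left(-7 + \left(4 + 7 \left(-2\right)\right)\right) \left(-9\right) = \left(-7 + \left(4 - 14\right)\right) \left(-9\right) = \left(-7 - 10\right) \left(-9\right) = \left(-17\right) \left(-9\right) = 153$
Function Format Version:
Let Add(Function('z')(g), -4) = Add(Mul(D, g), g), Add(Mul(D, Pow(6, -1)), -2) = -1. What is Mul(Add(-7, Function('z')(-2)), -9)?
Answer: 153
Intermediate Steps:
D = 6 (D = Add(12, Mul(6, -1)) = Add(12, -6) = 6)
Function('z')(g) = Add(4, Mul(7, g)) (Function('z')(g) = Add(4, Add(Mul(6, g), g)) = Add(4, Mul(7, g)))
Mul(Add(-7, Function('z')(-2)), -9) = Mul(Add(-7, Add(4, Mul(7, -2))), -9) = Mul(Add(-7, Add(4, -14)), -9) = Mul(Add(-7, -10), -9) = Mul(-17, -9) = 153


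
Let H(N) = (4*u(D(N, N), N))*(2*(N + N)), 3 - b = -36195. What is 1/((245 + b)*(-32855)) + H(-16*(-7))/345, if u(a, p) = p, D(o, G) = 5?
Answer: 48061975334843/82616098785 ≈ 581.75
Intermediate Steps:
b = 36198 (b = 3 - 1*(-36195) = 3 + 36195 = 36198)
H(N) = 16*N² (H(N) = (4*N)*(2*(N + N)) = (4*N)*(2*(2*N)) = (4*N)*(4*N) = 16*N²)
1/((245 + b)*(-32855)) + H(-16*(-7))/345 = 1/((245 + 36198)*(-32855)) + (16*(-16*(-7))²)/345 = -1/32855/36443 + (16*112²)*(1/345) = (1/36443)*(-1/32855) + (16*12544)*(1/345) = -1/1197334765 + 200704*(1/345) = -1/1197334765 + 200704/345 = 48061975334843/82616098785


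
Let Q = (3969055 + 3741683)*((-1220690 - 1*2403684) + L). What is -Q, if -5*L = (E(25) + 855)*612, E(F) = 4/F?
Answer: 3594211686035124/125 ≈ 2.8754e+13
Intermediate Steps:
L = -13083948/125 (L = -(4/25 + 855)*612/5 = -21379*612/125 = -⅕*13083948/25 = -13083948/125 ≈ -1.0467e+5)
Q = -3594211686035124/125 (Q = (3969055 + 3741683)*((-1220690 - 1*2403684) - 13083948/125) = 7710738*((-1220690 - 2403684) - 13083948/125) = 7710738*(-3624374 - 13083948/125) = 7710738*(-466130698/125) = -3594211686035124/125 ≈ -2.8754e+13)
-Q = -1*(-3594211686035124/125) = 3594211686035124/125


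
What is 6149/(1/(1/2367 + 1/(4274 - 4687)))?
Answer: -12015146/977571 ≈ -12.291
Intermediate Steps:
6149/(1/(1/2367 + 1/(4274 - 4687))) = 6149/(1/(1/2367 + 1/(-413))) = 6149/(1/(1/2367 - 1/413)) = 6149/(1/(-1954/977571)) = 6149/(-977571/1954) = 6149*(-1954/977571) = -12015146/977571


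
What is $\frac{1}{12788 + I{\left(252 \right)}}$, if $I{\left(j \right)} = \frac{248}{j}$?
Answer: $\frac{63}{805706} \approx 7.8192 \cdot 10^{-5}$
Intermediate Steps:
$\frac{1}{12788 + I{\left(252 \right)}} = \frac{1}{12788 + \frac{248}{252}} = \frac{1}{12788 + 248 \cdot \frac{1}{252}} = \frac{1}{12788 + \frac{62}{63}} = \frac{1}{\frac{805706}{63}} = \frac{63}{805706}$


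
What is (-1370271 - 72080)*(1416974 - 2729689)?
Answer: 1893395792965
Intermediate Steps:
(-1370271 - 72080)*(1416974 - 2729689) = -1442351*(-1312715) = 1893395792965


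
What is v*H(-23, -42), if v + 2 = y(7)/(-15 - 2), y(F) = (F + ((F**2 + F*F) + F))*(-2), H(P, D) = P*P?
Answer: 100510/17 ≈ 5912.4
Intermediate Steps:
H(P, D) = P**2
y(F) = -4*F - 4*F**2 (y(F) = (F + ((F**2 + F**2) + F))*(-2) = (F + (2*F**2 + F))*(-2) = (F + (F + 2*F**2))*(-2) = (2*F + 2*F**2)*(-2) = -4*F - 4*F**2)
v = 190/17 (v = -2 + (-4*7*(1 + 7))/(-15 - 2) = -2 - 4*7*8/(-17) = -2 - 224*(-1/17) = -2 + 224/17 = 190/17 ≈ 11.176)
v*H(-23, -42) = (190/17)*(-23)**2 = (190/17)*529 = 100510/17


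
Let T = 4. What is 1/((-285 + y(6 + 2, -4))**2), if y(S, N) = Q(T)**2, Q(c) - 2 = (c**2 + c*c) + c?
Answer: 1/1343281 ≈ 7.4445e-7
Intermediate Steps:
Q(c) = 2 + c + 2*c**2 (Q(c) = 2 + ((c**2 + c*c) + c) = 2 + ((c**2 + c**2) + c) = 2 + (2*c**2 + c) = 2 + (c + 2*c**2) = 2 + c + 2*c**2)
y(S, N) = 1444 (y(S, N) = (2 + 4 + 2*4**2)**2 = (2 + 4 + 2*16)**2 = (2 + 4 + 32)**2 = 38**2 = 1444)
1/((-285 + y(6 + 2, -4))**2) = 1/((-285 + 1444)**2) = 1/(1159**2) = 1/1343281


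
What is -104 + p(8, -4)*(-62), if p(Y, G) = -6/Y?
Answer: -115/2 ≈ -57.500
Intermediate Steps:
-104 + p(8, -4)*(-62) = -104 - 6/8*(-62) = -104 - 6*1/8*(-62) = -104 - 3/4*(-62) = -104 + 93/2 = -115/2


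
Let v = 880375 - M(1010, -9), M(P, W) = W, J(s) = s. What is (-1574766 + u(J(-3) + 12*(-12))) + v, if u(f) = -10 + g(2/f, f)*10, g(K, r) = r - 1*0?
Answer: -695862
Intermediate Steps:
g(K, r) = r (g(K, r) = r + 0 = r)
v = 880384 (v = 880375 - 1*(-9) = 880375 + 9 = 880384)
u(f) = -10 + 10*f (u(f) = -10 + f*10 = -10 + 10*f)
(-1574766 + u(J(-3) + 12*(-12))) + v = (-1574766 + (-10 + 10*(-3 + 12*(-12)))) + 880384 = (-1574766 + (-10 + 10*(-3 - 144))) + 880384 = (-1574766 + (-10 + 10*(-147))) + 880384 = (-1574766 + (-10 - 1470)) + 880384 = (-1574766 - 1480) + 880384 = -1576246 + 880384 = -695862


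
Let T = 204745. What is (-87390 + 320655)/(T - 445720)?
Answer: -15551/16065 ≈ -0.96801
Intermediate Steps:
(-87390 + 320655)/(T - 445720) = (-87390 + 320655)/(204745 - 445720) = 233265/(-240975) = 233265*(-1/240975) = -15551/16065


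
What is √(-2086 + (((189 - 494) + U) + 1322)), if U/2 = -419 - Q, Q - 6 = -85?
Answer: I*√1749 ≈ 41.821*I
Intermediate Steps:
Q = -79 (Q = 6 - 85 = -79)
U = -680 (U = 2*(-419 - 1*(-79)) = 2*(-419 + 79) = 2*(-340) = -680)
√(-2086 + (((189 - 494) + U) + 1322)) = √(-2086 + (((189 - 494) - 680) + 1322)) = √(-2086 + ((-305 - 680) + 1322)) = √(-2086 + (-985 + 1322)) = √(-2086 + 337) = √(-1749) = I*√1749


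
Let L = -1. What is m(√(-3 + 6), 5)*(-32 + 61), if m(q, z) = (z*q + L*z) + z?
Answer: 145*√3 ≈ 251.15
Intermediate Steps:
m(q, z) = q*z (m(q, z) = (z*q - z) + z = (q*z - z) + z = (-z + q*z) + z = q*z)
m(√(-3 + 6), 5)*(-32 + 61) = (√(-3 + 6)*5)*(-32 + 61) = (√3*5)*29 = (5*√3)*29 = 145*√3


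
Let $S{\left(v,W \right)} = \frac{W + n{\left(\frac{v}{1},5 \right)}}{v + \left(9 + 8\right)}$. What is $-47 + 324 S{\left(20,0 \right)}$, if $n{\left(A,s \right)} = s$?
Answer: $- \frac{119}{37} \approx -3.2162$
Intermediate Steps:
$S{\left(v,W \right)} = \frac{5 + W}{17 + v}$ ($S{\left(v,W \right)} = \frac{W + 5}{v + \left(9 + 8\right)} = \frac{5 + W}{v + 17} = \frac{5 + W}{17 + v}$)
$-47 + 324 S{\left(20,0 \right)} = -47 + 324 \frac{5 + 0}{17 + 20} = -47 + 324 \cdot \frac{1}{37} \cdot 5 = -47 + 324 \cdot \frac{5}{37} = -47 + \frac{1620}{37} = - \frac{119}{37}$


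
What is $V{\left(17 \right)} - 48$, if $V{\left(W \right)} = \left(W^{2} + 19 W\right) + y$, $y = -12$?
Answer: $552$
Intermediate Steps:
$V{\left(W \right)} = -12 + W^{2} + 19 W$ ($V{\left(W \right)} = \left(W^{2} + 19 W\right) - 12 = -12 + W^{2} + 19 W$)
$V{\left(17 \right)} - 48 = \left(-12 + 17^{2} + 19 \cdot 17\right) - 48 = \left(-12 + 289 + 323\right) - 48 = 600 - 48 = 552$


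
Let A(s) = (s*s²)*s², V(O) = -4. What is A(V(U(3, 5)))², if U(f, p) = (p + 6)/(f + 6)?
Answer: 1048576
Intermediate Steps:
U(f, p) = (6 + p)/(6 + f)
A(s) = s⁵ (A(s) = s³*s² = s⁵)
A(V(U(3, 5)))² = ((-4)⁵)² = (-1024)² = 1048576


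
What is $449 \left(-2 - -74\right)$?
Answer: $32328$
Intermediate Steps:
$449 \left(-2 - -74\right) = 449 \left(-2 + 74\right) = 449 \cdot 72 = 32328$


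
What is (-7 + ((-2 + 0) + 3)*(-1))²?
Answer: 64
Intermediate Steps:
(-7 + ((-2 + 0) + 3)*(-1))² = (-7 + (-2 + 3)*(-1))² = (-7 + 1*(-1))² = (-7 - 1)² = (-8)² = 64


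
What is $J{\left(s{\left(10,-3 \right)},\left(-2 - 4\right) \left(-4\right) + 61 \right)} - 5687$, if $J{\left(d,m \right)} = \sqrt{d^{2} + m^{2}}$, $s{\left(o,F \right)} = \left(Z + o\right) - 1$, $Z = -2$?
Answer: $-5687 + \sqrt{7274} \approx -5601.7$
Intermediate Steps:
$s{\left(o,F \right)} = -3 + o$ ($s{\left(o,F \right)} = \left(-2 + o\right) - 1 = -3 + o$)
$J{\left(s{\left(10,-3 \right)},\left(-2 - 4\right) \left(-4\right) + 61 \right)} - 5687 = \sqrt{\left(-3 + 10\right)^{2} + \left(\left(-2 - 4\right) \left(-4\right) + 61\right)^{2}} - 5687 = \sqrt{7^{2} + \left(\left(-6\right) \left(-4\right) + 61\right)^{2}} - 5687 = \sqrt{49 + \left(24 + 61\right)^{2}} - 5687 = \sqrt{49 + 85^{2}} - 5687 = \sqrt{49 + 7225} - 5687 = \sqrt{7274} - 5687 = -5687 + \sqrt{7274}$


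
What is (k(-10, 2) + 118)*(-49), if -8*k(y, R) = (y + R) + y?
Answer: -23569/4 ≈ -5892.3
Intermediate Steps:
k(y, R) = -y/4 - R/8 (k(y, R) = -((y + R) + y)/8 = -((R + y) + y)/8 = -(R + 2*y)/8 = -y/4 - R/8)
(k(-10, 2) + 118)*(-49) = ((-¼*(-10) - ⅛*2) + 118)*(-49) = ((5/2 - ¼) + 118)*(-49) = (9/4 + 118)*(-49) = (481/4)*(-49) = -23569/4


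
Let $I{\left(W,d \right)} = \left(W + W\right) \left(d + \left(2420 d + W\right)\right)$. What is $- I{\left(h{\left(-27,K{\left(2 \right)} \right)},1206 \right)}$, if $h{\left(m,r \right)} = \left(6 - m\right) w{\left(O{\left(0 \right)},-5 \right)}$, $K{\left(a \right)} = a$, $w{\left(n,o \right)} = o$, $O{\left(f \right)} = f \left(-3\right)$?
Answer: $963455130$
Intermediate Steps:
$O{\left(f \right)} = - 3 f$
$h{\left(m,r \right)} = -30 + 5 m$ ($h{\left(m,r \right)} = \left(6 - m\right) \left(-5\right) = -30 + 5 m$)
$I{\left(W,d \right)} = 2 W \left(W + 2421 d\right)$ ($I{\left(W,d \right)} = 2 W \left(d + \left(W + 2420 d\right)\right) = 2 W \left(W + 2421 d\right)$)
$- I{\left(h{\left(-27,K{\left(2 \right)} \right)},1206 \right)} = - 2 \left(-30 + 5 \left(-27\right)\right) \left(\left(-30 + 5 \left(-27\right)\right) + 2421 \cdot 1206\right) = - 2 \left(-30 - 135\right) \left(\left(-30 - 135\right) + 2919726\right) = - 2 \left(-165\right) \left(-165 + 2919726\right) = - 2 \left(-165\right) 2919561 = \left(-1\right) \left(-963455130\right) = 963455130$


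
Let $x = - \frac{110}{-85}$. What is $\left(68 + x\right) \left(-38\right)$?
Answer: $- \frac{44764}{17} \approx -2633.2$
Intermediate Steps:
$x = \frac{22}{17}$ ($x = \left(-110\right) \left(- \frac{1}{85}\right) = \frac{22}{17} \approx 1.2941$)
$\left(68 + x\right) \left(-38\right) = \left(68 + \frac{22}{17}\right) \left(-38\right) = \frac{1178}{17} \left(-38\right) = - \frac{44764}{17}$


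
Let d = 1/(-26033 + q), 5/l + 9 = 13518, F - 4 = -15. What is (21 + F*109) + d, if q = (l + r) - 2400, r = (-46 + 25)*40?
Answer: -465838878965/395448952 ≈ -1178.0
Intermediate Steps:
r = -840 (r = -21*40 = -840)
F = -11 (F = 4 - 15 = -11)
l = 5/13509 (l = 5/(-9 + 13518) = 5/13509 ≈ 0.00037012)
q = -43769155/13509 (q = (5/13509 - 840) - 2400 = -11347555/13509 - 2400 = -43769155/13509 ≈ -3240.0)
d = -13509/395448952 (d = 1/(-26033 - 43769155/13509) = 1/(-395448952/13509) = -13509/395448952 ≈ -3.4161e-5)
(21 + F*109) + d = (21 - 11*109) - 13509/395448952 = (21 - 1199) - 13509/395448952 = -1178 - 13509/395448952 = -465838878965/395448952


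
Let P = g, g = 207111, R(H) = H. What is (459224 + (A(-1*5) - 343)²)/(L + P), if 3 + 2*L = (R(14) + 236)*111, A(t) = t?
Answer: 1160656/441969 ≈ 2.6261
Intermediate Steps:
P = 207111
L = 27747/2 (L = -3/2 + ((14 + 236)*111)/2 = -3/2 + (250*111)/2 = -3/2 + (½)*27750 = -3/2 + 13875 = 27747/2 ≈ 13874.)
(459224 + (A(-1*5) - 343)²)/(L + P) = (459224 + (-1*5 - 343)²)/(27747/2 + 207111) = (459224 + (-5 - 343)²)/(441969/2) = (459224 + (-348)²)*(2/441969) = (459224 + 121104)*(2/441969) = 580328*(2/441969) = 1160656/441969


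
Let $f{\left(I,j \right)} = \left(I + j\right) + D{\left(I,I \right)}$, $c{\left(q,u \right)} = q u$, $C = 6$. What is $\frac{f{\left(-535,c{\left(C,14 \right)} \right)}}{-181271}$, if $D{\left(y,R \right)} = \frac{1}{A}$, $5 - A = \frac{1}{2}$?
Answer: $\frac{4057}{1631439} \approx 0.0024868$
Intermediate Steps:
$A = \frac{9}{2}$ ($A = 5 - \frac{1}{2} = \frac{9}{2} \approx 4.5$)
$D{\left(y,R \right)} = \frac{2}{9}$ ($D{\left(y,R \right)} = \frac{1}{\frac{9}{2}} = \frac{2}{9}$)
$f{\left(I,j \right)} = \frac{2}{9} + I + j$ ($f{\left(I,j \right)} = \left(I + j\right) + \frac{2}{9} = \frac{2}{9} + I + j$)
$\frac{f{\left(-535,c{\left(C,14 \right)} \right)}}{-181271} = \frac{\frac{2}{9} - 535 + 6 \cdot 14}{-181271} = \left(\frac{2}{9} - 535 + 84\right) \left(- \frac{1}{181271}\right) = \left(- \frac{4057}{9}\right) \left(- \frac{1}{181271}\right) = \frac{4057}{1631439}$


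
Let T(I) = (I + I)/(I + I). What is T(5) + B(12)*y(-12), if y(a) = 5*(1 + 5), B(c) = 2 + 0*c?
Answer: 61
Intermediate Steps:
B(c) = 2 (B(c) = 2 + 0 = 2)
T(I) = 1 (T(I) = (2*I)/((2*I)) = (2*I)*(1/(2*I)) = 1)
y(a) = 30 (y(a) = 5*6 = 30)
T(5) + B(12)*y(-12) = 1 + 2*30 = 1 + 60 = 61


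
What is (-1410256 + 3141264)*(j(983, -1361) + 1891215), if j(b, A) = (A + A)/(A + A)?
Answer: 3273710025728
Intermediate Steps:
j(b, A) = 1 (j(b, A) = (2*A)/((2*A)) = (2*A)*(1/(2*A)) = 1)
(-1410256 + 3141264)*(j(983, -1361) + 1891215) = (-1410256 + 3141264)*(1 + 1891215) = 1731008*1891216 = 3273710025728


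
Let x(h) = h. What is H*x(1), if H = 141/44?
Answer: 141/44 ≈ 3.2045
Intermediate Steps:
H = 141/44 (H = 141*(1/44) = 141/44 ≈ 3.2045)
H*x(1) = (141/44)*1 = 141/44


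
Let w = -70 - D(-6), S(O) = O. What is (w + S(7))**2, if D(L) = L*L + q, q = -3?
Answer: 9216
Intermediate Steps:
D(L) = -3 + L**2 (D(L) = L*L - 3 = L**2 - 3 = -3 + L**2)
w = -103 (w = -70 - (-3 + (-6)**2) = -70 - (-3 + 36) = -70 - 1*33 = -70 - 33 = -103)
(w + S(7))**2 = (-103 + 7)**2 = (-96)**2 = 9216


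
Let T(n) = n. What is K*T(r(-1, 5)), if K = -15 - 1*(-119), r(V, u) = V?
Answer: -104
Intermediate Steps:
K = 104 (K = -15 + 119 = 104)
K*T(r(-1, 5)) = 104*(-1) = -104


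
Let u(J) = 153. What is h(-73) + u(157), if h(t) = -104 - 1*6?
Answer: 43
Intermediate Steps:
h(t) = -110 (h(t) = -104 - 6 = -110)
h(-73) + u(157) = -110 + 153 = 43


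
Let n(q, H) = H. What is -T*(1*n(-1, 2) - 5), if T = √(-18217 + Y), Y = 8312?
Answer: 3*I*√9905 ≈ 298.57*I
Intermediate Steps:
T = I*√9905 (T = √(-18217 + 8312) = √(-9905) = I*√9905 ≈ 99.524*I)
-T*(1*n(-1, 2) - 5) = -I*√9905*(1*2 - 5) = -I*√9905*(2 - 5) = -I*√9905*(-3) = -(-3)*I*√9905 = 3*I*√9905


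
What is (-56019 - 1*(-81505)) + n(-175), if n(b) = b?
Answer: 25311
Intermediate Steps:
(-56019 - 1*(-81505)) + n(-175) = (-56019 - 1*(-81505)) - 175 = (-56019 + 81505) - 175 = 25486 - 175 = 25311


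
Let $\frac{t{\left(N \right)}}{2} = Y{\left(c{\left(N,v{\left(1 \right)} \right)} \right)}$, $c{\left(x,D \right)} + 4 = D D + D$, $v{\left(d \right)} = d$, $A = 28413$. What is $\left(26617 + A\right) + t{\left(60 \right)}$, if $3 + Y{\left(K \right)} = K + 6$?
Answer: $55032$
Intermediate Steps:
$c{\left(x,D \right)} = -4 + D + D^{2}$ ($c{\left(x,D \right)} = -4 + \left(D D + D\right) = -4 + \left(D^{2} + D\right) = -4 + \left(D + D^{2}\right) = -4 + D + D^{2}$)
$Y{\left(K \right)} = 3 + K$ ($Y{\left(K \right)} = -3 + \left(K + 6\right) = -3 + \left(6 + K\right) = 3 + K$)
$t{\left(N \right)} = 2$ ($t{\left(N \right)} = 2 \left(3 + \left(-4 + 1 + 1^{2}\right)\right) = 2 \left(3 + \left(-4 + 1 + 1\right)\right) = 2 \left(3 - 2\right) = 2 \cdot 1 = 2$)
$\left(26617 + A\right) + t{\left(60 \right)} = \left(26617 + 28413\right) + 2 = 55030 + 2 = 55032$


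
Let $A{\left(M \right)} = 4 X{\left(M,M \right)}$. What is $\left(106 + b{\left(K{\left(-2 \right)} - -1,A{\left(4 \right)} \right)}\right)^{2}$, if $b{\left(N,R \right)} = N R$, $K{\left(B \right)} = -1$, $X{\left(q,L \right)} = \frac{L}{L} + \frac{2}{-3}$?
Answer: $11236$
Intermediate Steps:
$X{\left(q,L \right)} = \frac{1}{3}$ ($X{\left(q,L \right)} = 1 + 2 \left(- \frac{1}{3}\right) = 1 - \frac{2}{3} = \frac{1}{3}$)
$A{\left(M \right)} = \frac{4}{3}$ ($A{\left(M \right)} = 4 \cdot \frac{1}{3} = \frac{4}{3}$)
$\left(106 + b{\left(K{\left(-2 \right)} - -1,A{\left(4 \right)} \right)}\right)^{2} = \left(106 + \left(-1 - -1\right) \frac{4}{3}\right)^{2} = \left(106 + \left(-1 + 1\right) \frac{4}{3}\right)^{2} = \left(106 + 0 \cdot \frac{4}{3}\right)^{2} = \left(106 + 0\right)^{2} = 106^{2} = 11236$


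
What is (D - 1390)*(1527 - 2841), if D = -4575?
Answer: 7838010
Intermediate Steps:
(D - 1390)*(1527 - 2841) = (-4575 - 1390)*(1527 - 2841) = -5965*(-1314) = 7838010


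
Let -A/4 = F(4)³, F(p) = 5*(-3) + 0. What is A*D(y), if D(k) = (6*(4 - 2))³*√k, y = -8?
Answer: 46656000*I*√2 ≈ 6.5982e+7*I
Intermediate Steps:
F(p) = -15 (F(p) = -15 + 0 = -15)
D(k) = 1728*√k (D(k) = (6*2)³*√k = 12³*√k = 1728*√k)
A = 13500 (A = -4*(-15)³ = -4*(-3375) = 13500)
A*D(y) = 13500*(1728*√(-8)) = 13500*(1728*(2*I*√2)) = 13500*(3456*I*√2) = 46656000*I*√2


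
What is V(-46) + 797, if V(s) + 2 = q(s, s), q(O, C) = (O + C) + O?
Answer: 657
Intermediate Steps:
q(O, C) = C + 2*O (q(O, C) = (C + O) + O = C + 2*O)
V(s) = -2 + 3*s (V(s) = -2 + (s + 2*s) = -2 + 3*s)
V(-46) + 797 = (-2 + 3*(-46)) + 797 = (-2 - 138) + 797 = -140 + 797 = 657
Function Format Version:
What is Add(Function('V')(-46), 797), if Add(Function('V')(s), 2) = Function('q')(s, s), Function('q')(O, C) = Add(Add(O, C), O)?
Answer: 657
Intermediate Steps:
Function('q')(O, C) = Add(C, Mul(2, O)) (Function('q')(O, C) = Add(Add(C, O), O) = Add(C, Mul(2, O)))
Function('V')(s) = Add(-2, Mul(3, s)) (Function('V')(s) = Add(-2, Add(s, Mul(2, s))) = Add(-2, Mul(3, s)))
Add(Function('V')(-46), 797) = Add(Add(-2, Mul(3, -46)), 797) = Add(Add(-2, -138), 797) = Add(-140, 797) = 657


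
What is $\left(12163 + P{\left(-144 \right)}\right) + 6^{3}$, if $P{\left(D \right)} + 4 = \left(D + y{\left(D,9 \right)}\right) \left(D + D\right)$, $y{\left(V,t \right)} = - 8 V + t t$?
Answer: $-301257$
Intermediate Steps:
$y{\left(V,t \right)} = t^{2} - 8 V$ ($y{\left(V,t \right)} = - 8 V + t^{2} = t^{2} - 8 V$)
$P{\left(D \right)} = -4 + 2 D \left(81 - 7 D\right)$ ($P{\left(D \right)} = -4 + \left(D - \left(-81 + 8 D\right)\right) \left(D + D\right) = -4 + \left(D - \left(-81 + 8 D\right)\right) 2 D = -4 + \left(81 - 7 D\right) 2 D = -4 + 2 D \left(81 - 7 D\right)$)
$\left(12163 + P{\left(-144 \right)}\right) + 6^{3} = \left(12163 - \left(23332 + 290304\right)\right) + 6^{3} = \left(12163 - 313636\right) + 216 = -301473 + 216 = -301257$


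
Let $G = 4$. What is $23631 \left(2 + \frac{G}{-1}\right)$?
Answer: $-47262$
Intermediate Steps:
$23631 \left(2 + \frac{G}{-1}\right) = 23631 \left(2 + \frac{1}{-1} \cdot 4\right) = 23631 \left(2 - 4\right) = 23631 \left(-2\right) = -47262$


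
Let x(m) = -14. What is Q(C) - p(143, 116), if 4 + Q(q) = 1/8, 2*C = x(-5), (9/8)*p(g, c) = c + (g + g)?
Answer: -8669/24 ≈ -361.21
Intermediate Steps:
p(g, c) = 8*c/9 + 16*g/9 (p(g, c) = 8*(c + (g + g))/9 = 8*(c + 2*g)/9 = 8*c/9 + 16*g/9)
C = -7 (C = (½)*(-14) = -7)
Q(q) = -31/8 (Q(q) = -4 + 1/8 = -4 + ⅛ = -31/8)
Q(C) - p(143, 116) = -31/8 - ((8/9)*116 + (16/9)*143) = -31/8 - (928/9 + 2288/9) = -31/8 - 1*1072/3 = -31/8 - 1072/3 = -8669/24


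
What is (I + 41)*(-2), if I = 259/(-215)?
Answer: -17112/215 ≈ -79.591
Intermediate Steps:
I = -259/215 (I = 259*(-1/215) = -259/215 ≈ -1.2047)
(I + 41)*(-2) = (-259/215 + 41)*(-2) = (8556/215)*(-2) = -17112/215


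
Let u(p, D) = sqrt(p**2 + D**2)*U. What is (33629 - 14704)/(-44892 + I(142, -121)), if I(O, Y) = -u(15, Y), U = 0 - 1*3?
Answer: -9439790/22390643 - 3785*sqrt(14866)/134343858 ≈ -0.42503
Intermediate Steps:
U = -3 (U = 0 - 3 = -3)
u(p, D) = -3*sqrt(D**2 + p**2) (u(p, D) = sqrt(p**2 + D**2)*(-3) = sqrt(D**2 + p**2)*(-3) = -3*sqrt(D**2 + p**2))
I(O, Y) = 3*sqrt(225 + Y**2) (I(O, Y) = -(-3)*sqrt(Y**2 + 15**2) = -(-3)*sqrt(Y**2 + 225) = -(-3)*sqrt(225 + Y**2) = 3*sqrt(225 + Y**2))
(33629 - 14704)/(-44892 + I(142, -121)) = (33629 - 14704)/(-44892 + 3*sqrt(225 + (-121)**2)) = 18925/(-44892 + 3*sqrt(225 + 14641)) = 18925/(-44892 + 3*sqrt(14866))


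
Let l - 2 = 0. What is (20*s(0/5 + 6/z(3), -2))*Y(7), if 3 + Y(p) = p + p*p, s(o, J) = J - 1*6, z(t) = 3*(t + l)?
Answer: -8480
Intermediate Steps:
l = 2 (l = 2 + 0 = 2)
z(t) = 6 + 3*t (z(t) = 3*(t + 2) = 3*(2 + t) = 6 + 3*t)
s(o, J) = -6 + J (s(o, J) = J - 6 = -6 + J)
Y(p) = -3 + p + p² (Y(p) = -3 + (p + p*p) = -3 + (p + p²) = -3 + p + p²)
(20*s(0/5 + 6/z(3), -2))*Y(7) = (20*(-6 - 2))*(-3 + 7 + 7²) = (20*(-8))*(-3 + 7 + 49) = -160*53 = -8480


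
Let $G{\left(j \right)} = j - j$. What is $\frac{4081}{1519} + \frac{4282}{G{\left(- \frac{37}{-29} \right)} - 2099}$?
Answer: $\frac{294523}{455483} \approx 0.64662$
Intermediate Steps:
$G{\left(j \right)} = 0$
$\frac{4081}{1519} + \frac{4282}{G{\left(- \frac{37}{-29} \right)} - 2099} = \frac{4081}{1519} + \frac{4282}{0 - 2099} = 4081 \cdot \frac{1}{1519} + \frac{4282}{-2099} = \frac{583}{217} + 4282 \left(- \frac{1}{2099}\right) = \frac{583}{217} - \frac{4282}{2099} = \frac{294523}{455483}$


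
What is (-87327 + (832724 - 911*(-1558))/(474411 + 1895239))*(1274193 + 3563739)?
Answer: -500561891973573408/1184825 ≈ -4.2248e+11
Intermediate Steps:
(-87327 + (832724 - 911*(-1558))/(474411 + 1895239))*(1274193 + 3563739) = (-87327 + (832724 + 1419338)/2369650)*4837932 = (-87327 + 2252062*(1/2369650))*4837932 = (-87327 + 1126031/1184825)*4837932 = -103466086744/1184825*4837932 = -500561891973573408/1184825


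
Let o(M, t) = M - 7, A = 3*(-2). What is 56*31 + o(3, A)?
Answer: 1732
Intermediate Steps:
A = -6
o(M, t) = -7 + M
56*31 + o(3, A) = 56*31 + (-7 + 3) = 1736 - 4 = 1732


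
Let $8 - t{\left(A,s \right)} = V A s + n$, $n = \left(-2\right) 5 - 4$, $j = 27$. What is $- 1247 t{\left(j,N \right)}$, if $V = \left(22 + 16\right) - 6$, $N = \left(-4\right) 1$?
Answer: $-4337066$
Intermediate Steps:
$N = -4$
$n = -14$ ($n = -10 - 4 = -14$)
$V = 32$ ($V = 38 - 6 = 32$)
$t{\left(A,s \right)} = 22 - 32 A s$ ($t{\left(A,s \right)} = 8 - \left(32 A s - 14\right) = 8 - \left(-14 + 32 A s\right) = 22 - 32 A s$)
$- 1247 t{\left(j,N \right)} = - 1247 \left(22 - 864 \left(-4\right)\right) = - 1247 \left(22 + 3456\right) = \left(-1247\right) 3478 = -4337066$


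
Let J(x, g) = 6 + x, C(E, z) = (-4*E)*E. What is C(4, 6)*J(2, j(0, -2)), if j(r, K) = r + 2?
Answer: -512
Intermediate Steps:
C(E, z) = -4*E²
j(r, K) = 2 + r
C(4, 6)*J(2, j(0, -2)) = (-4*4²)*(6 + 2) = -4*16*8 = -64*8 = -512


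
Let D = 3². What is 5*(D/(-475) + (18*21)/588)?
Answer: 4149/1330 ≈ 3.1195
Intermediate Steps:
D = 9
5*(D/(-475) + (18*21)/588) = 5*(9/(-475) + (18*21)/588) = 5*(9*(-1/475) + 378*(1/588)) = 5*(-9/475 + 9/14) = 5*(4149/6650) = 4149/1330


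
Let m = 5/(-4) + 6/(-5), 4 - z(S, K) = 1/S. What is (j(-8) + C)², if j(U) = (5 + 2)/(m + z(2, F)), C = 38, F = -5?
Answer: 17956/9 ≈ 1995.1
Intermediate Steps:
z(S, K) = 4 - 1/S
m = -49/20 (m = 5*(-¼) + 6*(-⅕) = -5/4 - 6/5 = -49/20 ≈ -2.4500)
j(U) = 20/3 (j(U) = (5 + 2)/(-49/20 + (4 - 1/2)) = 7/(-49/20 + (4 - 1*½)) = 7/(-49/20 + (4 - ½)) = 7/(-49/20 + 7/2) = 7/(21/20) = 7*(20/21) = 20/3)
(j(-8) + C)² = (20/3 + 38)² = (134/3)² = 17956/9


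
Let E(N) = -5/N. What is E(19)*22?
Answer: -110/19 ≈ -5.7895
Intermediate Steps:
E(19)*22 = -5/19*22 = -110/19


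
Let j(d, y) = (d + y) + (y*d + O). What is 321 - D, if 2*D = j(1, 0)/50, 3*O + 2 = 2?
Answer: 32099/100 ≈ 320.99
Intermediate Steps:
O = 0 (O = -2/3 + (1/3)*2 = -2/3 + 2/3 = 0)
j(d, y) = d + y + d*y (j(d, y) = (d + y) + (y*d + 0) = (d + y) + (d*y + 0) = (d + y) + d*y = d + y + d*y)
D = 1/100 (D = ((1 + 0 + 1*0)/50)/2 = ((1 + 0 + 0)*(1/50))/2 = (1*(1/50))/2 = (1/2)*(1/50) = 1/100 ≈ 0.010000)
321 - D = 321 - 1*1/100 = 321 - 1/100 = 32099/100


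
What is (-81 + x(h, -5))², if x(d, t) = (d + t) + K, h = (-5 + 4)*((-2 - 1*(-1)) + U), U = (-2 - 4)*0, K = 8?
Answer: 5929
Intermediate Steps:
U = 0 (U = -6*0 = 0)
h = 1 (h = (-5 + 4)*((-2 - 1*(-1)) + 0) = -((-2 + 1) + 0) = -(-1 + 0) = -1*(-1) = 1)
x(d, t) = 8 + d + t (x(d, t) = (d + t) + 8 = 8 + d + t)
(-81 + x(h, -5))² = (-81 + (8 + 1 - 5))² = (-81 + 4)² = (-77)² = 5929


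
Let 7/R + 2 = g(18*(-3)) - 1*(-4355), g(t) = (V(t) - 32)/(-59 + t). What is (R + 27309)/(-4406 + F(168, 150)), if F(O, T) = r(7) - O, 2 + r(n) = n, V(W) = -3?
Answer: -13433953307/2247600756 ≈ -5.9770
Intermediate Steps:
r(n) = -2 + n
g(t) = -35/(-59 + t) (g(t) = (-3 - 32)/(-59 + t) = -35/(-59 + t))
F(O, T) = 5 - O (F(O, T) = (-2 + 7) - O = 5 - O)
R = 791/491924 (R = 7/(-2 + (-35/(-59 + 18*(-3)) - 1*(-4355))) = 7/(-2 + (-35/(-59 - 54) + 4355)) = 7/(-2 + (-35/(-113) + 4355)) = 7/(-2 + (-35*(-1/113) + 4355)) = 7/(-2 + (35/113 + 4355)) = 7/(-2 + 492150/113) = 7/(491924/113) = 7*(113/491924) = 791/491924 ≈ 0.0016080)
(R + 27309)/(-4406 + F(168, 150)) = (791/491924 + 27309)/(-4406 + (5 - 1*168)) = 13433953307/(491924*(-4406 + (5 - 168))) = 13433953307/(491924*(-4406 - 163)) = (13433953307/491924)/(-4569) = (13433953307/491924)*(-1/4569) = -13433953307/2247600756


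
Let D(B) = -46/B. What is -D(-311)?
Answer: -46/311 ≈ -0.14791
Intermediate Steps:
-D(-311) = -(-46)/(-311) = -(-46)*(-1)/311 = -1*46/311 = -46/311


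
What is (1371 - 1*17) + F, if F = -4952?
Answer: -3598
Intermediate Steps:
(1371 - 1*17) + F = (1371 - 1*17) - 4952 = (1371 - 17) - 4952 = 1354 - 4952 = -3598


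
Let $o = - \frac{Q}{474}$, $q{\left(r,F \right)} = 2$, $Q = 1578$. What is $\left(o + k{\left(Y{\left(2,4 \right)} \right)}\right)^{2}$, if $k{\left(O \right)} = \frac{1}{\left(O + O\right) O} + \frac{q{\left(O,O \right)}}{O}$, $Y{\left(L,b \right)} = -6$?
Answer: $\frac{430687009}{32353344} \approx 13.312$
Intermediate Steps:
$o = - \frac{263}{79}$ ($o = - \frac{1578}{474} = \left(-1\right) \frac{263}{79} = - \frac{263}{79} \approx -3.3291$)
$k{\left(O \right)} = \frac{1}{2 O^{2}} + \frac{2}{O}$ ($k{\left(O \right)} = \frac{1}{\left(O + O\right) O} + \frac{2}{O} = \frac{1}{2 O O} + \frac{2}{O} = \frac{\frac{1}{2} \frac{1}{O}}{O} + \frac{2}{O} = \frac{1}{2 O^{2}} + \frac{2}{O}$)
$\left(o + k{\left(Y{\left(2,4 \right)} \right)}\right)^{2} = \left(- \frac{263}{79} + \frac{1 + 4 \left(-6\right)}{2 \cdot 36}\right)^{2} = \left(- \frac{263}{79} + \frac{1}{2} \cdot \frac{1}{36} \left(1 - 24\right)\right)^{2} = \left(- \frac{263}{79} + \frac{1}{2} \cdot \frac{1}{36} \left(-23\right)\right)^{2} = \left(- \frac{263}{79} - \frac{23}{72}\right)^{2} = \left(- \frac{20753}{5688}\right)^{2} = \frac{430687009}{32353344}$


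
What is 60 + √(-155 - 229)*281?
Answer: 60 + 2248*I*√6 ≈ 60.0 + 5506.5*I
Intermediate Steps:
60 + √(-155 - 229)*281 = 60 + √(-384)*281 = 60 + (8*I*√6)*281 = 60 + 2248*I*√6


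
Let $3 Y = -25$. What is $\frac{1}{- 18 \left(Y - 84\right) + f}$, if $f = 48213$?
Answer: $\frac{1}{49875} \approx 2.005 \cdot 10^{-5}$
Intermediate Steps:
$Y = - \frac{25}{3}$ ($Y = \frac{1}{3} \left(-25\right) = - \frac{25}{3} \approx -8.3333$)
$\frac{1}{- 18 \left(Y - 84\right) + f} = \frac{1}{- 18 \left(- \frac{25}{3} - 84\right) + 48213} = \frac{1}{\left(-18\right) \left(- \frac{277}{3}\right) + 48213} = \frac{1}{1662 + 48213} = \frac{1}{49875}$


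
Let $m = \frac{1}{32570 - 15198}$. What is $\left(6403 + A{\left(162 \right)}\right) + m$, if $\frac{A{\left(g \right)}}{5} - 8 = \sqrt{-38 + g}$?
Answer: $\frac{111927797}{17372} + 10 \sqrt{31} \approx 6498.7$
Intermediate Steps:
$m = \frac{1}{17372} \approx 5.7564 \cdot 10^{-5}$
$A{\left(g \right)} = 40 + 5 \sqrt{-38 + g}$
$\left(6403 + A{\left(162 \right)}\right) + m = \left(6403 + \left(40 + 5 \sqrt{-38 + 162}\right)\right) + \frac{1}{17372} = \left(6403 + \left(40 + 5 \sqrt{124}\right)\right) + \frac{1}{17372} = \left(6403 + \left(40 + 5 \cdot 2 \sqrt{31}\right)\right) + \frac{1}{17372} = \left(6403 + \left(40 + 10 \sqrt{31}\right)\right) + \frac{1}{17372} = \left(6443 + 10 \sqrt{31}\right) + \frac{1}{17372} = \frac{111927797}{17372} + 10 \sqrt{31}$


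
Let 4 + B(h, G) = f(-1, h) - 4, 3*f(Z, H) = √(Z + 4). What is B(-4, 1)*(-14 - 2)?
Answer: 128 - 16*√3/3 ≈ 118.76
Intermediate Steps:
f(Z, H) = √(4 + Z)/3 (f(Z, H) = √(Z + 4)/3 = √(4 + Z)/3)
B(h, G) = -8 + √3/3 (B(h, G) = -4 + (√(4 - 1)/3 - 4) = -4 + (√3/3 - 4) = -4 + (-4 + √3/3) = -8 + √3/3)
B(-4, 1)*(-14 - 2) = (-8 + √3/3)*(-14 - 2) = (-8 + √3/3)*(-16) = 128 - 16*√3/3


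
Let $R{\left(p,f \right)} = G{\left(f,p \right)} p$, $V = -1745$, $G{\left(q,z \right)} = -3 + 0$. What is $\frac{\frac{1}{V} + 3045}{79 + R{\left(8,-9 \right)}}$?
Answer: $\frac{5313524}{95975} \approx 55.364$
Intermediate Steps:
$G{\left(q,z \right)} = -3$
$R{\left(p,f \right)} = - 3 p$
$\frac{\frac{1}{V} + 3045}{79 + R{\left(8,-9 \right)}} = \frac{\frac{1}{-1745} + 3045}{79 - 24} = \frac{- \frac{1}{1745} + 3045}{79 - 24} = \frac{5313524}{1745 \cdot 55} = \frac{5313524}{1745} \cdot \frac{1}{55} = \frac{5313524}{95975}$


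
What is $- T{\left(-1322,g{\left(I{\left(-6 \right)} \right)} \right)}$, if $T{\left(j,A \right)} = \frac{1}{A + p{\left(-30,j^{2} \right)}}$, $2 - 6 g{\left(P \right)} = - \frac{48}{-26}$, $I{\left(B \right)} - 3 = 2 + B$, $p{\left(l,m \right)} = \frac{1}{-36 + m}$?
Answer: $- \frac{68158272}{1747687} \approx -38.999$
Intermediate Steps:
$I{\left(B \right)} = 5 + B$ ($I{\left(B \right)} = 3 + \left(2 + B\right) = 5 + B$)
$g{\left(P \right)} = \frac{1}{39}$ ($g{\left(P \right)} = \frac{1}{3} - \frac{\left(-48\right) \frac{1}{-26}}{6} = \frac{1}{3} - \frac{\left(-48\right) \left(- \frac{1}{26}\right)}{6} = \frac{1}{3} - \frac{4}{13} = \frac{1}{39}$)
$T{\left(j,A \right)} = \frac{1}{A + \frac{1}{-36 + j^{2}}}$
$- T{\left(-1322,g{\left(I{\left(-6 \right)} \right)} \right)} = - \frac{-36 + \left(-1322\right)^{2}}{1 + \frac{-36 + \left(-1322\right)^{2}}{39}} = - \frac{-36 + 1747684}{1 + \frac{-36 + 1747684}{39}} = - \frac{1747648}{1 + \frac{1}{39} \cdot 1747648} = - \frac{1747648}{1 + \frac{1747648}{39}} = - \frac{1747648}{\frac{1747687}{39}} = - \frac{39 \cdot 1747648}{1747687} = \left(-1\right) \frac{68158272}{1747687} = - \frac{68158272}{1747687}$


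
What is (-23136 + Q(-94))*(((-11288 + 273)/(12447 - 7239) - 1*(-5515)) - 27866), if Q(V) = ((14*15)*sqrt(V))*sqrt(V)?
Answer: 415950877179/434 ≈ 9.5841e+8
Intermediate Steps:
Q(V) = 210*V (Q(V) = (210*sqrt(V))*sqrt(V) = 210*V)
(-23136 + Q(-94))*(((-11288 + 273)/(12447 - 7239) - 1*(-5515)) - 27866) = (-23136 + 210*(-94))*(((-11288 + 273)/(12447 - 7239) - 1*(-5515)) - 27866) = (-23136 - 19740)*((-11015/5208 + 5515) - 27866) = -42876*((-11015*1/5208 + 5515) - 27866) = -42876*((-11015/5208 + 5515) - 27866) = -42876*(28711105/5208 - 27866) = -42876*(-116415023/5208) = 415950877179/434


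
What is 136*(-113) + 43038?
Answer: 27670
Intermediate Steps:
136*(-113) + 43038 = -15368 + 43038 = 27670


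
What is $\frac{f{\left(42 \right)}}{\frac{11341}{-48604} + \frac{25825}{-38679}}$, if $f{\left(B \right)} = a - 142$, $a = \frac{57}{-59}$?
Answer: $\frac{15857412968460}{99937553501} \approx 158.67$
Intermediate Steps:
$a = - \frac{57}{59}$ ($a = 57 \left(- \frac{1}{59}\right) = - \frac{57}{59} \approx -0.9661$)
$f{\left(B \right)} = - \frac{8435}{59}$ ($f{\left(B \right)} = - \frac{57}{59} - 142 = - \frac{8435}{59}$)
$\frac{f{\left(42 \right)}}{\frac{11341}{-48604} + \frac{25825}{-38679}} = - \frac{8435}{59 \left(\frac{11341}{-48604} + \frac{25825}{-38679}\right)} = - \frac{8435}{59 \left(11341 \left(- \frac{1}{48604}\right) + 25825 \left(- \frac{1}{38679}\right)\right)} = - \frac{8435}{59 \left(- \frac{11341}{48604} - \frac{25825}{38679}\right)} = - \frac{8435}{59 \left(- \frac{1693856839}{1879954116}\right)} = \left(- \frac{8435}{59}\right) \left(- \frac{1879954116}{1693856839}\right) = \frac{15857412968460}{99937553501}$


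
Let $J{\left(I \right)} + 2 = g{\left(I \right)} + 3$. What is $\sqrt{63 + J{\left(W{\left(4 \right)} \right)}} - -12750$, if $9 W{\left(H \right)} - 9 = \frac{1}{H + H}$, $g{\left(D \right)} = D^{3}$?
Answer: $12750 + \frac{19 \sqrt{134498}}{864} \approx 12758.0$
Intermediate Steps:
$W{\left(H \right)} = 1 + \frac{1}{18 H}$ ($W{\left(H \right)} = 1 + \frac{1}{9 \left(H + H\right)} = 1 + \frac{1}{9 \cdot 2 H} = 1 + \frac{\frac{1}{2} \frac{1}{H}}{9} = 1 + \frac{1}{18 H}$)
$J{\left(I \right)} = 1 + I^{3}$ ($J{\left(I \right)} = -2 + \left(I^{3} + 3\right) = -2 + \left(3 + I^{3}\right) = 1 + I^{3}$)
$\sqrt{63 + J{\left(W{\left(4 \right)} \right)}} - -12750 = \sqrt{63 + \left(1 + \left(\frac{\frac{1}{18} + 4}{4}\right)^{3}\right)} - -12750 = \sqrt{63 + \left(1 + \left(\frac{1}{4} \cdot \frac{73}{18}\right)^{3}\right)} + 12750 = \sqrt{63 + \left(1 + \left(\frac{73}{72}\right)^{3}\right)} + 12750 = \sqrt{63 + \left(1 + \frac{389017}{373248}\right)} + 12750 = \sqrt{63 + \frac{762265}{373248}} + 12750 = \sqrt{\frac{24276889}{373248}} + 12750 = \frac{19 \sqrt{134498}}{864} + 12750 = 12750 + \frac{19 \sqrt{134498}}{864}$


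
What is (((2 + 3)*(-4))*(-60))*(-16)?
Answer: -19200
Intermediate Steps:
(((2 + 3)*(-4))*(-60))*(-16) = ((5*(-4))*(-60))*(-16) = -20*(-60)*(-16) = 1200*(-16) = -19200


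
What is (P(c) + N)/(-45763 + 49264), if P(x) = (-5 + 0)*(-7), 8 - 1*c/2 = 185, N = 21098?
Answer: 21133/3501 ≈ 6.0363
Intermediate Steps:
c = -354 (c = 16 - 2*185 = 16 - 370 = -354)
P(x) = 35 (P(x) = -5*(-7) = 35)
(P(c) + N)/(-45763 + 49264) = (35 + 21098)/(-45763 + 49264) = 21133/3501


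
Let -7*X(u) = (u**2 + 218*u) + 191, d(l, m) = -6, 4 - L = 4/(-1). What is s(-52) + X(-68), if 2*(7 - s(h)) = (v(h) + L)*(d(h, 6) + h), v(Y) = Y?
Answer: 1126/7 ≈ 160.86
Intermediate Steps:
L = 8 (L = 4 - 4/(-1) = 4 - 4*(-1) = 4 - 1*(-4) = 4 + 4 = 8)
X(u) = -191/7 - 218*u/7 - u**2/7 (X(u) = -((u**2 + 218*u) + 191)/7 = -(191 + u**2 + 218*u)/7 = -191/7 - 218*u/7 - u**2/7)
s(h) = 7 - (-6 + h)*(8 + h)/2 (s(h) = 7 - (h + 8)*(-6 + h)/2 = 7 - (8 + h)*(-6 + h)/2 = 7 - (-6 + h)*(8 + h)/2)
s(-52) + X(-68) = (31 - 1*(-52) - 1/2*(-52)**2) + (-191/7 - 218/7*(-68) - 1/7*(-68)**2) = (31 + 52 - 1/2*2704) + (-191/7 + 14824/7 - 1/7*4624) = (31 + 52 - 1352) + (-191/7 + 14824/7 - 4624/7) = -1269 + 10009/7 = 1126/7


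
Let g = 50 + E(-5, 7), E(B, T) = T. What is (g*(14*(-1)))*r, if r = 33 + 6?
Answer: -31122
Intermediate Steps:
r = 39
g = 57 (g = 50 + 7 = 57)
(g*(14*(-1)))*r = (57*(14*(-1)))*39 = (57*(-14))*39 = -798*39 = -31122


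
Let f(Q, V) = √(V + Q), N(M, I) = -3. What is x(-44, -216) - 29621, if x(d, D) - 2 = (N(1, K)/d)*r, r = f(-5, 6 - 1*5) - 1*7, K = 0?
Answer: -1303257/44 + 3*I/22 ≈ -29619.0 + 0.13636*I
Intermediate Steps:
f(Q, V) = √(Q + V)
r = -7 + 2*I (r = √(-5 + (6 - 1*5)) - 1*7 = √(-5 + (6 - 5)) - 7 = √(-5 + 1) - 7 = √(-4) - 7 = 2*I - 7 = -7 + 2*I ≈ -7.0 + 2.0*I)
x(d, D) = 2 - 3*(-7 + 2*I)/d (x(d, D) = 2 + (-3/d)*(-7 + 2*I) = 2 - 3*(-7 + 2*I)/d)
x(-44, -216) - 29621 = (21 - 6*I + 2*(-44))/(-44) - 29621 = -(21 - 6*I - 88)/44 - 29621 = -(-67 - 6*I)/44 - 29621 = (67/44 + 3*I/22) - 29621 = -1303257/44 + 3*I/22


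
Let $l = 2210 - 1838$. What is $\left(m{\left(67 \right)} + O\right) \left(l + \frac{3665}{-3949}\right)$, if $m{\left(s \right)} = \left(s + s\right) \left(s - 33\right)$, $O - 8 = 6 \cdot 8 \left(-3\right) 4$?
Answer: $\frac{5843867644}{3949} \approx 1.4798 \cdot 10^{6}$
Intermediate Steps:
$O = -568$ ($O = 8 + 6 \cdot 8 \left(-3\right) 4 = 8 + 48 \left(-3\right) 4 = 8 - 576 = -568$)
$m{\left(s \right)} = 2 s \left(-33 + s\right)$
$l = 372$ ($l = 2210 - 1838 = 372$)
$\left(m{\left(67 \right)} + O\right) \left(l + \frac{3665}{-3949}\right) = \left(2 \cdot 67 \left(-33 + 67\right) - 568\right) \left(372 + \frac{3665}{-3949}\right) = \left(2 \cdot 67 \cdot 34 - 568\right) \left(372 + 3665 \left(- \frac{1}{3949}\right)\right) = \left(4556 - 568\right) \left(372 - \frac{3665}{3949}\right) = 3988 \cdot \frac{1465363}{3949} = \frac{5843867644}{3949}$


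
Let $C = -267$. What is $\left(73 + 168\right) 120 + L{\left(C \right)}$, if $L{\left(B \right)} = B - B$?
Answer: $28920$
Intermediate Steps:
$L{\left(B \right)} = 0$
$\left(73 + 168\right) 120 + L{\left(C \right)} = \left(73 + 168\right) 120 + 0 = 241 \cdot 120 + 0 = 28920 + 0 = 28920$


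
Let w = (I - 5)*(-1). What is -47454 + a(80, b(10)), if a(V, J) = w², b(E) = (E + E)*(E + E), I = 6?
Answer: -47453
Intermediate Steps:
b(E) = 4*E² (b(E) = (2*E)*(2*E) = 4*E²)
w = -1 (w = (6 - 5)*(-1) = 1*(-1) = -1)
a(V, J) = 1 (a(V, J) = (-1)² = 1)
-47454 + a(80, b(10)) = -47454 + 1 = -47453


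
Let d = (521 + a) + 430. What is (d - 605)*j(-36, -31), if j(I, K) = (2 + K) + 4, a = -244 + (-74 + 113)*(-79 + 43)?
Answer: 32550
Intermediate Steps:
a = -1648 (a = -244 + 39*(-36) = -244 - 1404 = -1648)
j(I, K) = 6 + K
d = -697 (d = (521 - 1648) + 430 = -1127 + 430 = -697)
(d - 605)*j(-36, -31) = (-697 - 605)*(6 - 31) = -1302*(-25) = 32550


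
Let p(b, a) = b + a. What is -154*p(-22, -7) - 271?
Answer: 4195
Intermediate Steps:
p(b, a) = a + b
-154*p(-22, -7) - 271 = -154*(-7 - 22) - 271 = -154*(-29) - 271 = 4466 - 271 = 4195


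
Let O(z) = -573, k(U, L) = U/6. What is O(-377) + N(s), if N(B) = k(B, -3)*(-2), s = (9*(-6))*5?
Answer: -483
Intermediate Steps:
s = -270 (s = -54*5 = -270)
k(U, L) = U/6 (k(U, L) = U*(1/6) = U/6)
N(B) = -B/3 (N(B) = (B/6)*(-2) = -B/3)
O(-377) + N(s) = -573 - 1/3*(-270) = -573 + 90 = -483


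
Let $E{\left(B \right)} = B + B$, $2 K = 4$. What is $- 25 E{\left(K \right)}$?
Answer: $-100$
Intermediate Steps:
$K = 2$ ($K = \frac{1}{2} \cdot 4 = 2$)
$E{\left(B \right)} = 2 B$
$- 25 E{\left(K \right)} = - 25 \cdot 2 \cdot 2 = \left(-25\right) 4 = -100$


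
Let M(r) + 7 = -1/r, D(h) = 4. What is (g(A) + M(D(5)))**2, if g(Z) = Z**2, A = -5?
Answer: 5041/16 ≈ 315.06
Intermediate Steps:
M(r) = -7 - 1/r
(g(A) + M(D(5)))**2 = ((-5)**2 + (-7 - 1/4))**2 = (25 + (-7 - 1*1/4))**2 = (25 + (-7 - 1/4))**2 = (25 - 29/4)**2 = (71/4)**2 = 5041/16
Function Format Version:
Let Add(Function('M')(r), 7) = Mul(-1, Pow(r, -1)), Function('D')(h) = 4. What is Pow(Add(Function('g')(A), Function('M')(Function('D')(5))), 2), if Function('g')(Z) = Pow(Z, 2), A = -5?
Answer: Rational(5041, 16) ≈ 315.06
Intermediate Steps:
Function('M')(r) = Add(-7, Mul(-1, Pow(r, -1)))
Pow(Add(Function('g')(A), Function('M')(Function('D')(5))), 2) = Pow(Add(Pow(-5, 2), Add(-7, Mul(-1, Pow(4, -1)))), 2) = Pow(Add(25, Add(-7, Mul(-1, Rational(1, 4)))), 2) = Pow(Add(25, Add(-7, Rational(-1, 4))), 2) = Pow(Add(25, Rational(-29, 4)), 2) = Pow(Rational(71, 4), 2) = Rational(5041, 16)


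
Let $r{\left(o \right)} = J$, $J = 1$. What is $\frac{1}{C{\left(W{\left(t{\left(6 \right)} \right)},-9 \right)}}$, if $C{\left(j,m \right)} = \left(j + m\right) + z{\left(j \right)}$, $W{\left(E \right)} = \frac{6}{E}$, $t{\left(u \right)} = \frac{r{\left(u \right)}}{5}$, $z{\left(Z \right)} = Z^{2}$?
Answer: $\frac{1}{921} \approx 0.0010858$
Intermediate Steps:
$r{\left(o \right)} = 1$
$t{\left(u \right)} = \frac{1}{5}$ ($t{\left(u \right)} = 1 \cdot \frac{1}{5} = \frac{1}{5}$)
$C{\left(j,m \right)} = j + m + j^{2}$ ($C{\left(j,m \right)} = \left(j + m\right) + j^{2} = j + m + j^{2}$)
$\frac{1}{C{\left(W{\left(t{\left(6 \right)} \right)},-9 \right)}} = \frac{1}{6 \frac{1}{\frac{1}{5}} - 9 + \left(6 \frac{1}{\frac{1}{5}}\right)^{2}} = \frac{1}{6 \cdot 5 - 9 + \left(6 \cdot 5\right)^{2}} = \frac{1}{30 - 9 + 30^{2}} = \frac{1}{30 - 9 + 900} = \frac{1}{921}$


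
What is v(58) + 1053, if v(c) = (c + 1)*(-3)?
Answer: 876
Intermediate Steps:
v(c) = -3 - 3*c (v(c) = (1 + c)*(-3) = -3 - 3*c)
v(58) + 1053 = (-3 - 3*58) + 1053 = (-3 - 174) + 1053 = -177 + 1053 = 876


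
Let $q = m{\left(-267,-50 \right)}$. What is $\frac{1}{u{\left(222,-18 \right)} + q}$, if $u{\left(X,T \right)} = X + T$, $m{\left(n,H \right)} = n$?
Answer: $- \frac{1}{63} \approx -0.015873$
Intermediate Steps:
$u{\left(X,T \right)} = T + X$
$q = -267$
$\frac{1}{u{\left(222,-18 \right)} + q} = \frac{1}{\left(-18 + 222\right) - 267} = \frac{1}{204 - 267} = \frac{1}{-63} = - \frac{1}{63}$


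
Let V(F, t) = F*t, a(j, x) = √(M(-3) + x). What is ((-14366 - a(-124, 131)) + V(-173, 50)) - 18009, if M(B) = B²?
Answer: -41025 - 2*√35 ≈ -41037.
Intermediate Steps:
a(j, x) = √(9 + x) (a(j, x) = √((-3)² + x) = √(9 + x))
((-14366 - a(-124, 131)) + V(-173, 50)) - 18009 = ((-14366 - √(9 + 131)) - 173*50) - 18009 = ((-14366 - √140) - 8650) - 18009 = ((-14366 - 2*√35) - 8650) - 18009 = (-23016 - 2*√35) - 18009 = -41025 - 2*√35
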